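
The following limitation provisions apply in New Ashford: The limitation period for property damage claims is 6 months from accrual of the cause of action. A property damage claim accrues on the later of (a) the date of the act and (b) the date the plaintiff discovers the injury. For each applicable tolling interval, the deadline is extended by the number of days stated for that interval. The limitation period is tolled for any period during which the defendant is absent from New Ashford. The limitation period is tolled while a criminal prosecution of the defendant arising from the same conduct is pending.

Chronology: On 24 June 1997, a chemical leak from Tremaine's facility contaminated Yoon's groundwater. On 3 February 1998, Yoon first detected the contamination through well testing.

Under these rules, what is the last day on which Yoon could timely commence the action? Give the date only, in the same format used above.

3 August 1998

The claim accrued on 3 February 1998 — the later of the 24 June 1997 act and the 3 February 1998 discovery.
The untolled deadline — 6 months after 3 February 1998 — is 3 August 1998.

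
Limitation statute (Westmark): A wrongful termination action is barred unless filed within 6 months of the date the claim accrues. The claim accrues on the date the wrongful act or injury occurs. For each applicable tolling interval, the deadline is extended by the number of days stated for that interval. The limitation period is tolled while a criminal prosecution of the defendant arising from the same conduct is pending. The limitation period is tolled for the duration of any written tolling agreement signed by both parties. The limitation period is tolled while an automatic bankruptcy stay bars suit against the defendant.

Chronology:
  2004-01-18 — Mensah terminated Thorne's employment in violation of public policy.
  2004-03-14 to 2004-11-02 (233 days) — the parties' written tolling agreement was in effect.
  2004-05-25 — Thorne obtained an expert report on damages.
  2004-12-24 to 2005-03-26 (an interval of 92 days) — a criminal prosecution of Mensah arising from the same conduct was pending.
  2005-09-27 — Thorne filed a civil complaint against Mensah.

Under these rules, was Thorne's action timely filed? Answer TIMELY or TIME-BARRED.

The claim accrued on 2004-01-18, when the wrongful act occurred.
6 months from 2004-01-18 is 2004-07-18.
The period was tolled for 233 days by the written tolling agreement (2004-03-14 to 2004-11-02), pushing the deadline to 2005-03-08.
Because the pending criminal prosecution ran from 2004-12-24 to 2005-03-26, the deadline is extended by 92 days to 2005-06-08.
The other events in the timeline have no effect on the limitation period under the stated rules.
Thorne filed on 2005-09-27, after the 2005-06-08 deadline, so the action is time-barred.

TIME-BARRED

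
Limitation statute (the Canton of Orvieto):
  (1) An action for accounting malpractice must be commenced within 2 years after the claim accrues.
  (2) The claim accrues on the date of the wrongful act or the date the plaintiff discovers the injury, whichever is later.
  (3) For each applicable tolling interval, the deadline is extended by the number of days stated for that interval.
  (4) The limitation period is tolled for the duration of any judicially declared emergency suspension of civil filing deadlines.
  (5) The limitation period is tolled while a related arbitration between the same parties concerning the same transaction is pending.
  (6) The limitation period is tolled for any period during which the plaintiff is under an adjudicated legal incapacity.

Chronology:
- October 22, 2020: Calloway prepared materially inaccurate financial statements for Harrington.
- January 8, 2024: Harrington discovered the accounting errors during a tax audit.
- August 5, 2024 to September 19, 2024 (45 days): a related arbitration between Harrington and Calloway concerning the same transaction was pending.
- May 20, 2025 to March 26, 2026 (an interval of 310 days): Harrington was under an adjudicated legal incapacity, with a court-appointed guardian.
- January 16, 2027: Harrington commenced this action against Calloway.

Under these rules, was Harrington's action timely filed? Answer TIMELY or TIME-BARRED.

The claim accrued on January 8, 2024 — the later of the October 22, 2020 act and the January 8, 2024 discovery.
2 years from January 8, 2024 is January 8, 2026.
The pending related arbitration from August 5, 2024 to September 19, 2024 tolled the period for 45 days, extending the deadline to February 22, 2026.
The period was tolled for 310 days by the plaintiff's legal incapacity (May 20, 2025 to March 26, 2026), pushing the deadline to December 29, 2026.
Filing on January 16, 2027 missed the December 29, 2026 deadline — the action is time-barred.

TIME-BARRED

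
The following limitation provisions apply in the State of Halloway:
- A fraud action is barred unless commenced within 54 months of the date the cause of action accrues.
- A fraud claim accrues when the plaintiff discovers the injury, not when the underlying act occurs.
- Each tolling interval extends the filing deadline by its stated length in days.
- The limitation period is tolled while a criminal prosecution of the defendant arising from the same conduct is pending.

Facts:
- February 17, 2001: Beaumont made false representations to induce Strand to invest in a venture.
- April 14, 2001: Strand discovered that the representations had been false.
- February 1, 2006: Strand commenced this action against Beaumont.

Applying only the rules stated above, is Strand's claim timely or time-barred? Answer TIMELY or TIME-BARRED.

TIME-BARRED

Accrual is tied to discovery, so the period began on April 14, 2001 rather than on February 17, 2001 when the act occurred.
The untolled deadline — 54 months after April 14, 2001 — is October 14, 2005.
Filing on February 1, 2006 missed the October 14, 2005 deadline — the action is time-barred.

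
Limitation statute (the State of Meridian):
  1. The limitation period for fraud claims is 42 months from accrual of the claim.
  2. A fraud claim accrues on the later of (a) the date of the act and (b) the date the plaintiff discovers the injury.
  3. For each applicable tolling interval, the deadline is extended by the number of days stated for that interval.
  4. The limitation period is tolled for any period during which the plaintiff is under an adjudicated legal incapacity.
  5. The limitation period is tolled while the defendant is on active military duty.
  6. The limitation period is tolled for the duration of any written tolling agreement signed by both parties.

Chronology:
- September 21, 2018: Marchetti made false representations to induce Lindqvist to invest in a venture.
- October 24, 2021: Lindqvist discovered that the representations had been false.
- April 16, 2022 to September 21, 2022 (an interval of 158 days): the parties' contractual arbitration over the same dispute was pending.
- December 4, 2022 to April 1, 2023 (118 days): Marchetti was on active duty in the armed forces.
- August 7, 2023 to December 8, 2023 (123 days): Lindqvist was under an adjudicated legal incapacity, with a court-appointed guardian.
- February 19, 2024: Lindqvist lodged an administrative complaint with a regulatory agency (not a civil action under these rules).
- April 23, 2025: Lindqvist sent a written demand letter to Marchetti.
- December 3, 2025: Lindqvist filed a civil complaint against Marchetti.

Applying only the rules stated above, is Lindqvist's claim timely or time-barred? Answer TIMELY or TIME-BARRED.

The claim accrued on October 24, 2021 — the later of the September 21, 2018 act and the October 24, 2021 discovery.
Adding the 42 months base period to October 24, 2021 gives a deadline of April 24, 2025, before any tolling.
Because the defendant's active military service ran from December 4, 2022 to April 1, 2023, the deadline is extended by 118 days to August 20, 2025.
The period was tolled for 123 days by the plaintiff's legal incapacity (August 7, 2023 to December 8, 2023), pushing the deadline to December 21, 2025.
No stated provision tolls the period for a pending arbitration, so the interval from April 16, 2022 to September 21, 2022 has no effect on the deadline.
The other events in the timeline have no effect on the limitation period under the stated rules.
The December 3, 2025 filing precedes the December 21, 2025 deadline; the claim is timely.

TIMELY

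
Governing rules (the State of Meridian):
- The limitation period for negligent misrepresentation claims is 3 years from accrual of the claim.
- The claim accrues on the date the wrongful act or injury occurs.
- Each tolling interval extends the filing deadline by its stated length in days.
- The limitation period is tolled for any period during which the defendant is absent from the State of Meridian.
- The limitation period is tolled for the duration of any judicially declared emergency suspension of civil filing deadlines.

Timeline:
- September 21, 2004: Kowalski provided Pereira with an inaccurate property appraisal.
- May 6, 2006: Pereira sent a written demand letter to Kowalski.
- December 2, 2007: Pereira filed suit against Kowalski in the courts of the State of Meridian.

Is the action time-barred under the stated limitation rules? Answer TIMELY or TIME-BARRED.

TIME-BARRED

The claim accrued on September 21, 2004, when the wrongful act occurred.
3 years from September 21, 2004 is September 21, 2007.
The other events in the timeline have no effect on the limitation period under the stated rules.
Pereira filed on December 2, 2007, after the September 21, 2007 deadline, so the action is time-barred.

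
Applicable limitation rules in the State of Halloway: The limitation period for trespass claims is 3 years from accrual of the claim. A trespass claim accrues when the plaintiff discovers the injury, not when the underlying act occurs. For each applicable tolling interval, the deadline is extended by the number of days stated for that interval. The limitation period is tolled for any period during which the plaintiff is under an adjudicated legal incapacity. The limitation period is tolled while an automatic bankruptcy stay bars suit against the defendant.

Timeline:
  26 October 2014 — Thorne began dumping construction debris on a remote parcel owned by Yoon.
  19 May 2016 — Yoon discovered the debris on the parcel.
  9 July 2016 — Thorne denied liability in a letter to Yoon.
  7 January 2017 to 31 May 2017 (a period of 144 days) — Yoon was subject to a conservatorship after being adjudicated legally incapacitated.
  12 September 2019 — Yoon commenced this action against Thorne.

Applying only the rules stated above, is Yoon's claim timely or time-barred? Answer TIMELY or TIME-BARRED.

Under the discovery rule, the claim accrued on 19 May 2016, when Yoon discovered the injury — not on the 26 October 2014 date of the underlying act.
The untolled deadline — 3 years after 19 May 2016 — is 19 May 2019.
The period was tolled for 144 days by the plaintiff's legal incapacity (7 January 2017 to 31 May 2017), pushing the deadline to 10 October 2019.
None of the other events listed affects the running of the period under the stated rules.
Yoon filed on 12 September 2019, before the 10 October 2019 deadline, so the action is timely.

TIMELY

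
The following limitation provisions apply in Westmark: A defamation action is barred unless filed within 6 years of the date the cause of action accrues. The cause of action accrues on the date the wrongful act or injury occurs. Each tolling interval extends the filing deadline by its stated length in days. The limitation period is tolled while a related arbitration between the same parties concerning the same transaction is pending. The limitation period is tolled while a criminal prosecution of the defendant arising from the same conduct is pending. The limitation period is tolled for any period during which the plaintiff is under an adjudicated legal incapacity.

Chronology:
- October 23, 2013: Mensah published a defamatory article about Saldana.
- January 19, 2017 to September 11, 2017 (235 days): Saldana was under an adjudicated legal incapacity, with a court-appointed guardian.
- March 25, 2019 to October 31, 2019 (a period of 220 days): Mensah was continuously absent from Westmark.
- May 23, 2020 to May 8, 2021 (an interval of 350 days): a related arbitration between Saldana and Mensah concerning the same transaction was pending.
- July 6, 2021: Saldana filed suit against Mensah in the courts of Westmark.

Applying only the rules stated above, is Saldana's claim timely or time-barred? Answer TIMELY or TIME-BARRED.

The limitation period began to run on October 23, 2013.
6 years from October 23, 2013 is October 23, 2019.
The plaintiff's legal incapacity from January 19, 2017 to September 11, 2017 tolled the period for 235 days, extending the deadline to June 14, 2020.
Because the pending related arbitration ran from May 23, 2020 to May 8, 2021, the deadline is extended by 350 days to May 30, 2021.
The defendant's absence from the jurisdiction from March 25, 2019 to October 31, 2019 does not toll the period, because no stated rule makes the defendant's absence a tolling event.
The July 6, 2021 filing falls after the May 30, 2021 deadline; the claim is time-barred.

TIME-BARRED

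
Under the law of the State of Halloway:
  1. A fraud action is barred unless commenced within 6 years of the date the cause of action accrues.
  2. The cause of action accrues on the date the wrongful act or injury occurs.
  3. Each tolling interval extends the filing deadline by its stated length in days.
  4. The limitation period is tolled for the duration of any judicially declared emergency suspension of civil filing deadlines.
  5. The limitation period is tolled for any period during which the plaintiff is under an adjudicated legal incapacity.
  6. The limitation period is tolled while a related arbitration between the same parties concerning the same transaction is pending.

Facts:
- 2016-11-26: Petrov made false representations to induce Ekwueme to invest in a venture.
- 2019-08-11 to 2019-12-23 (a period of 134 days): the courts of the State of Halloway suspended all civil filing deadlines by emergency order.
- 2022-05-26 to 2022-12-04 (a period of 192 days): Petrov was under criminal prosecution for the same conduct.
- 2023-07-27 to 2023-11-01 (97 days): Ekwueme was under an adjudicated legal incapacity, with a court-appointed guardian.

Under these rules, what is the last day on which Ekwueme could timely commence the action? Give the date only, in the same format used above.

2023-04-09

The claim accrued on 2016-11-26, when the wrongful act occurred.
6 years from 2016-11-26 is 2022-11-26.
The emergency suspension of filing deadlines from 2019-08-11 to 2019-12-23 tolled the period for 134 days, extending the deadline to 2023-04-09.
The plaintiff's legal incapacity starting 2023-07-27 came too late — the period had run on 2023-04-09 — and so does not extend the deadline.
The pending criminal prosecution from 2022-05-26 to 2022-12-04 does not toll the period, because no stated rule makes a criminal prosecution a tolling event.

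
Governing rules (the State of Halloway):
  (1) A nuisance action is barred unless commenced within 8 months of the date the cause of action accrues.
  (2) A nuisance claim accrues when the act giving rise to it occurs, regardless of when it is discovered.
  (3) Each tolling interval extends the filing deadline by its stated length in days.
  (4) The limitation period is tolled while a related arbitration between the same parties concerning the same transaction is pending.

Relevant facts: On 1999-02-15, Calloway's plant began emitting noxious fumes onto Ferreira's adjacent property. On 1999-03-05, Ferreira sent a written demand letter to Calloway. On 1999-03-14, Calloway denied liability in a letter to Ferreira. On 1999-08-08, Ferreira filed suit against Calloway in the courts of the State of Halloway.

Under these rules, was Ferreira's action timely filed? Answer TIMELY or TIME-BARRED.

TIMELY

The cause of action accrued on 1999-02-15, the date of the act.
Adding the 8 months base period to 1999-02-15 gives a deadline of 1999-10-15, before any tolling.
None of the other events listed affects the running of the period under the stated rules.
Filing on 1999-08-08 beat the 1999-10-15 deadline — the action is timely.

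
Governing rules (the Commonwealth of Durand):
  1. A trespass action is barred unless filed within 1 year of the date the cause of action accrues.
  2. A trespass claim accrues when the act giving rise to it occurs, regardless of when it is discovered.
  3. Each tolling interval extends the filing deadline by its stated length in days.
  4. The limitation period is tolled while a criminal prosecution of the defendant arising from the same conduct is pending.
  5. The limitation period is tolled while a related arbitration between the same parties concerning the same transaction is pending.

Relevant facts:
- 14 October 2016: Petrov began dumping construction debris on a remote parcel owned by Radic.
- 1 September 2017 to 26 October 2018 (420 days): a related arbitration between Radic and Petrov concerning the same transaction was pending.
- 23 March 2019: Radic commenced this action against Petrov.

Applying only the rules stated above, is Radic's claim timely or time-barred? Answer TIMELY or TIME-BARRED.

The claim accrued on 14 October 2016, when the wrongful act occurred.
1 year from 14 October 2016 is 14 October 2017.
Because the pending related arbitration ran from 1 September 2017 to 26 October 2018, the deadline is extended by 420 days to 8 December 2018.
The 23 March 2019 filing falls after the 8 December 2018 deadline; the claim is time-barred.

TIME-BARRED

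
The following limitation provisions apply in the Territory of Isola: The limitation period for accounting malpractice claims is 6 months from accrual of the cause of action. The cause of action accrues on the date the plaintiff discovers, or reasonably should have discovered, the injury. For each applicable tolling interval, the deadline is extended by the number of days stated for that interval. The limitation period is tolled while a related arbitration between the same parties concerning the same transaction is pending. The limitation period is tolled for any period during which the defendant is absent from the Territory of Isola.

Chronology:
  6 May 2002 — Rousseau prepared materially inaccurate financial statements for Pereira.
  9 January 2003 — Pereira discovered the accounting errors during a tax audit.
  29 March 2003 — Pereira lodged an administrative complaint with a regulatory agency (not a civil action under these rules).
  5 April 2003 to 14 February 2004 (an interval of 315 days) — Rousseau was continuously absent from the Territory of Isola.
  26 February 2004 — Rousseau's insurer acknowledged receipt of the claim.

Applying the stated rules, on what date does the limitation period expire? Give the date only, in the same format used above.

Accrual is tied to discovery, so the period began on 9 January 2003 rather than on 6 May 2002 when the act occurred.
6 months from 9 January 2003 is 9 July 2003.
The period was tolled for 315 days by the defendant's absence from the jurisdiction (5 April 2003 to 14 February 2004), pushing the deadline to 19 May 2004.
The other events in the timeline have no effect on the limitation period under the stated rules.

19 May 2004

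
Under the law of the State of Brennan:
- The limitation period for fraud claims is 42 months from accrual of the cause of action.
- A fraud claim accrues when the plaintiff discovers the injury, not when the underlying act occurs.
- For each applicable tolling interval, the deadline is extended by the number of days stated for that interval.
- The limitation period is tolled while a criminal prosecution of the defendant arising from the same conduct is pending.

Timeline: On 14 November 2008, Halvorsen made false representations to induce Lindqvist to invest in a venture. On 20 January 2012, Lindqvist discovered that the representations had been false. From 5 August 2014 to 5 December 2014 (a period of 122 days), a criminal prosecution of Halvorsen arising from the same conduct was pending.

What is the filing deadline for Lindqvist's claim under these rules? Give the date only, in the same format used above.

The claim did not accrue until Lindqvist discovered the injury on 20 January 2012; the 14 November 2008 act date does not start the clock under the stated rule.
Adding the 42 months base period to 20 January 2012 gives a deadline of 20 July 2015, before any tolling.
The period was tolled for 122 days by the pending criminal prosecution (5 August 2014 to 5 December 2014), pushing the deadline to 19 November 2015.

19 November 2015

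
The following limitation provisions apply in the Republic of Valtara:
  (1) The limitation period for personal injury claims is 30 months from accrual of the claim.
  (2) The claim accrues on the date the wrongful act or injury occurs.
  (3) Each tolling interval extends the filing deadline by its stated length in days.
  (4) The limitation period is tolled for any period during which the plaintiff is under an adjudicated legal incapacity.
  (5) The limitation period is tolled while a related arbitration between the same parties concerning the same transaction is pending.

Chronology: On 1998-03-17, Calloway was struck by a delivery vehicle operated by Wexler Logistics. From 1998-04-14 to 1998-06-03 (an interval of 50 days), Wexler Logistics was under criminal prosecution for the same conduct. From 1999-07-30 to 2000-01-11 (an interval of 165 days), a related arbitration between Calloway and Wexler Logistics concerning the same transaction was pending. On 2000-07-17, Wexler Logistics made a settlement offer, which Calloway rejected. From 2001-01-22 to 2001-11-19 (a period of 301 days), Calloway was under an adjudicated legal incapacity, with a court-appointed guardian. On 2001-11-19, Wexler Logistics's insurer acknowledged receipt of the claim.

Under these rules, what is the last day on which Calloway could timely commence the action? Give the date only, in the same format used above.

2001-12-27

The claim accrued on 1998-03-17, the date of the act.
Adding the 30 months base period to 1998-03-17 gives a deadline of 2000-09-17, before any tolling.
The period was tolled for 165 days by the pending related arbitration (1999-07-30 to 2000-01-11), pushing the deadline to 2001-03-01.
The plaintiff's legal incapacity from 2001-01-22 to 2001-11-19 tolled the period for 301 days, extending the deadline to 2001-12-27.
No stated provision tolls the period for a criminal prosecution, so the interval from 1998-04-14 to 1998-06-03 has no effect on the deadline.
The other events in the timeline have no effect on the limitation period under the stated rules.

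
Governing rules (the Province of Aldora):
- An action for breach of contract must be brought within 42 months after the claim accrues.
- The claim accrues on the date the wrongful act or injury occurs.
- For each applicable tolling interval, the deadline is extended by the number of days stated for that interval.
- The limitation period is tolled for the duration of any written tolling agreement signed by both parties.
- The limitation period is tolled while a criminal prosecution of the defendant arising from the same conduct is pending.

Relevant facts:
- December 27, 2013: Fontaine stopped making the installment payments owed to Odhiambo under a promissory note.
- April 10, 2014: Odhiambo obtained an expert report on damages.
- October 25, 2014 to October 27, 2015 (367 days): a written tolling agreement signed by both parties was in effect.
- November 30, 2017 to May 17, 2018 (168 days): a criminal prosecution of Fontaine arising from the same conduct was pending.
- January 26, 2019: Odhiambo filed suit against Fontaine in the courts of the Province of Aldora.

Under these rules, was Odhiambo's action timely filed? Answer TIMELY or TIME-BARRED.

TIME-BARRED

The claim accrued on December 27, 2013, when the wrongful act occurred.
Adding the 42 months base period to December 27, 2013 gives a deadline of June 27, 2017, before any tolling.
Because the written tolling agreement ran from October 25, 2014 to October 27, 2015, the deadline is extended by 367 days to June 29, 2018.
Because the pending criminal prosecution ran from November 30, 2017 to May 17, 2018, the deadline is extended by 168 days to December 14, 2018.
Nothing else in the chronology tolls or restarts the period.
Odhiambo filed on January 26, 2019, after the December 14, 2018 deadline, so the action is time-barred.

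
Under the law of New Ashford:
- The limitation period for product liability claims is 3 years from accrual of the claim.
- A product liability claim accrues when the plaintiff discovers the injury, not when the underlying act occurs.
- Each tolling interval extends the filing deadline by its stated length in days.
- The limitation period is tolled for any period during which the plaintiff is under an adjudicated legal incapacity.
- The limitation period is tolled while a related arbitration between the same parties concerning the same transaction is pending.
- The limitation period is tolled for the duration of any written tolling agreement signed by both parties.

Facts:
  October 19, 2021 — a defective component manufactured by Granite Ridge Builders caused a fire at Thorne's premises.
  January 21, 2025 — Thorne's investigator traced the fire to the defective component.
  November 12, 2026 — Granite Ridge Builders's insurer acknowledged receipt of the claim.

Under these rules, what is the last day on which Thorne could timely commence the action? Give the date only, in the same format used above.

Accrual is tied to discovery, so the period began on January 21, 2025 rather than on October 19, 2021 when the act occurred.
The untolled deadline — 3 years after January 21, 2025 — is January 21, 2028.
None of the other events listed affects the running of the period under the stated rules.

January 21, 2028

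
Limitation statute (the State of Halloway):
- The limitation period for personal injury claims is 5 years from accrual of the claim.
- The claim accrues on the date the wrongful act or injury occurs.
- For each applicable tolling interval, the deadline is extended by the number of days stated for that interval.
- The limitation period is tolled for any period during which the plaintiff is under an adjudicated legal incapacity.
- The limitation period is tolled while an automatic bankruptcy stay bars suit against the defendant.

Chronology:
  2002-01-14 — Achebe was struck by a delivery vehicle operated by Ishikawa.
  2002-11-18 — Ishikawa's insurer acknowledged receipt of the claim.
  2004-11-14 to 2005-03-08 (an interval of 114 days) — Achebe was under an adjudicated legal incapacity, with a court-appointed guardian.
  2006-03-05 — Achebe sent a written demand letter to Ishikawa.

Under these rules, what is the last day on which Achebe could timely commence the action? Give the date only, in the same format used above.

2007-05-08

The claim accrued on 2002-01-14, when the wrongful act occurred.
Adding the 5 years base period to 2002-01-14 gives a deadline of 2007-01-14, before any tolling.
Because the plaintiff's legal incapacity ran from 2004-11-14 to 2005-03-08, the deadline is extended by 114 days to 2007-05-08.
The other events in the timeline have no effect on the limitation period under the stated rules.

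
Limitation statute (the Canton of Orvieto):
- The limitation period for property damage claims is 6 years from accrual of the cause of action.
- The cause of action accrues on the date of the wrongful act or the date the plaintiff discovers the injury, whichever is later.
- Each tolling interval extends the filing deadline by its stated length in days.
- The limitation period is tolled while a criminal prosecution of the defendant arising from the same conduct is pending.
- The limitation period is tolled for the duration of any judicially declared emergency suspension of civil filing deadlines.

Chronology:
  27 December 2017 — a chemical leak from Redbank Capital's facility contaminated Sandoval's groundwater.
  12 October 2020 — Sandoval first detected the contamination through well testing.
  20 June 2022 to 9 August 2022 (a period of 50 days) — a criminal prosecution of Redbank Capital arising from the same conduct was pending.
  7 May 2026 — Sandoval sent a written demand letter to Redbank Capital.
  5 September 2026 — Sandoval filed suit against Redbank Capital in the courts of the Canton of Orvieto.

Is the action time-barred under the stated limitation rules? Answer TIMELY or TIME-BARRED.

TIMELY

Taking the later of the act (27 December 2017) and discovery (12 October 2020), the claim accrued on 12 October 2020.
6 years from 12 October 2020 is 12 October 2026.
The period was tolled for 50 days by the pending criminal prosecution (20 June 2022 to 9 August 2022), pushing the deadline to 1 December 2026.
None of the other events listed affects the running of the period under the stated rules.
Sandoval filed on 5 September 2026, before the 1 December 2026 deadline, so the action is timely.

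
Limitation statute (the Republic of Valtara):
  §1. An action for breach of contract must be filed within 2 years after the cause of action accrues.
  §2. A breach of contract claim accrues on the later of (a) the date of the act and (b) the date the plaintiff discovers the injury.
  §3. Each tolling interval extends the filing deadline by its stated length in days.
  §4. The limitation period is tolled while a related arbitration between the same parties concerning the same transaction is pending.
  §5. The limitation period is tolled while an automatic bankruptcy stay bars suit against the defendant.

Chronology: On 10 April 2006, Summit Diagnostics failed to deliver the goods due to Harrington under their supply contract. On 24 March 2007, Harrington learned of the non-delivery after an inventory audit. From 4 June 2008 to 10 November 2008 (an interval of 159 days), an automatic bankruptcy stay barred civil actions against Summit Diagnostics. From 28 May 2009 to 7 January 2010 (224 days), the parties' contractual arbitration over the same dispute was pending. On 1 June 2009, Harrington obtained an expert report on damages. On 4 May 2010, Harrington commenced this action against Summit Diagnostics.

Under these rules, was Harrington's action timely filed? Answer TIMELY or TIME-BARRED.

Because discovery on 24 March 2007 post-dates the 10 April 2006 act, accrual under the later-of rule falls on 24 March 2007.
Adding the 2 years base period to 24 March 2007 gives a deadline of 24 March 2009, before any tolling.
The automatic bankruptcy stay from 4 June 2008 to 10 November 2008 tolled the period for 159 days, extending the deadline to 30 August 2009.
Because the pending related arbitration ran from 28 May 2009 to 7 January 2010, the deadline is extended by 224 days to 11 April 2010.
The other events in the timeline have no effect on the limitation period under the stated rules.
Filing on 4 May 2010 missed the 11 April 2010 deadline — the action is time-barred.

TIME-BARRED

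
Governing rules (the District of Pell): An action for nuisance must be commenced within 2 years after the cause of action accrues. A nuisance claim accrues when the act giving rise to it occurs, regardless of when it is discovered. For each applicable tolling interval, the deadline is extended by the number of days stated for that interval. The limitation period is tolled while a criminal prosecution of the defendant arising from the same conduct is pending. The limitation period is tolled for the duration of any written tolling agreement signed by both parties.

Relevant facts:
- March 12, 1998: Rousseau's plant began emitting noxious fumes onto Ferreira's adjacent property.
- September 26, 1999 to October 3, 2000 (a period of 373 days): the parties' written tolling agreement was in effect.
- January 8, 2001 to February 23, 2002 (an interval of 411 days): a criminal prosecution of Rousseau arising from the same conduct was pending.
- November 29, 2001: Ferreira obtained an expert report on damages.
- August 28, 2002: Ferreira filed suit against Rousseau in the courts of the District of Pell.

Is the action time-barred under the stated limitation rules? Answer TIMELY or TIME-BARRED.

TIME-BARRED

The claim accrued on March 12, 1998, when the wrongful act occurred.
The untolled deadline — 2 years after March 12, 1998 — is March 12, 2000.
Because the written tolling agreement ran from September 26, 1999 to October 3, 2000, the deadline is extended by 373 days to March 20, 2001.
The pending criminal prosecution from January 8, 2001 to February 23, 2002 tolled the period for 411 days, extending the deadline to May 5, 2002.
The other events in the timeline have no effect on the limitation period under the stated rules.
Filing on August 28, 2002 missed the May 5, 2002 deadline — the action is time-barred.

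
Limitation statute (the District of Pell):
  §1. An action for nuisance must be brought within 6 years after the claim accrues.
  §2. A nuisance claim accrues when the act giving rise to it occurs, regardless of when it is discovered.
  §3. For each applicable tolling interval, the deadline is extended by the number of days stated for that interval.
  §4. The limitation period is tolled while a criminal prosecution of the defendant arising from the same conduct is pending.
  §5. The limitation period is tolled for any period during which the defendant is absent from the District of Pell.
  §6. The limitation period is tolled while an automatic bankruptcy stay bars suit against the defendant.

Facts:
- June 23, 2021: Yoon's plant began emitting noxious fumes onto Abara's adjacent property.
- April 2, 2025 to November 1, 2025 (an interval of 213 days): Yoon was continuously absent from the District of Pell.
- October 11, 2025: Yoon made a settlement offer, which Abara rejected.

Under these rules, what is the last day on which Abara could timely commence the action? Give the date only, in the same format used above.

January 22, 2028

The claim accrued on June 23, 2021, the date of the act.
Adding the 6 years base period to June 23, 2021 gives a deadline of June 23, 2027, before any tolling.
The period was tolled for 213 days by the defendant's absence from the jurisdiction (April 2, 2025 to November 1, 2025), pushing the deadline to January 22, 2028.
The other events in the timeline have no effect on the limitation period under the stated rules.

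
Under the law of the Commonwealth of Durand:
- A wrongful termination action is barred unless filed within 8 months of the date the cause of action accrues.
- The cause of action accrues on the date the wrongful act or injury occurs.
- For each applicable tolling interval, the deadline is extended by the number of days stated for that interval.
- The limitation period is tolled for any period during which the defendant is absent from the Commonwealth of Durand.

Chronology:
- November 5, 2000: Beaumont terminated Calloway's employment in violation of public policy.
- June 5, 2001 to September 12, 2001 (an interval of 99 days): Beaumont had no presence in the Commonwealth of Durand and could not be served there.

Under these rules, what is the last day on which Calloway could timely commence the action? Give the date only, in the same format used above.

October 12, 2001

The cause of action accrued on November 5, 2000, the date of the act.
Adding the 8 months base period to November 5, 2000 gives a deadline of July 5, 2001, before any tolling.
Because the defendant's absence from the jurisdiction ran from June 5, 2001 to September 12, 2001, the deadline is extended by 99 days to October 12, 2001.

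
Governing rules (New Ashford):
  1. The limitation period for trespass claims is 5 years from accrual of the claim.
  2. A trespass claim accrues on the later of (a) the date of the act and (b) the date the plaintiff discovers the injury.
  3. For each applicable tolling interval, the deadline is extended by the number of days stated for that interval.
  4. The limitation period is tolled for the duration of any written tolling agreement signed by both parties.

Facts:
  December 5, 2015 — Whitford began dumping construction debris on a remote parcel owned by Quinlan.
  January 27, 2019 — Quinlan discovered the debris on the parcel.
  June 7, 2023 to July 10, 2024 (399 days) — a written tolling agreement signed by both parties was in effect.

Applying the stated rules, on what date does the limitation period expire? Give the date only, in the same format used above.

Because discovery on January 27, 2019 post-dates the December 5, 2015 act, accrual under the later-of rule falls on January 27, 2019.
Adding the 5 years base period to January 27, 2019 gives a deadline of January 27, 2024, before any tolling.
The written tolling agreement from June 7, 2023 to July 10, 2024 tolled the period for 399 days, extending the deadline to March 1, 2025.

March 1, 2025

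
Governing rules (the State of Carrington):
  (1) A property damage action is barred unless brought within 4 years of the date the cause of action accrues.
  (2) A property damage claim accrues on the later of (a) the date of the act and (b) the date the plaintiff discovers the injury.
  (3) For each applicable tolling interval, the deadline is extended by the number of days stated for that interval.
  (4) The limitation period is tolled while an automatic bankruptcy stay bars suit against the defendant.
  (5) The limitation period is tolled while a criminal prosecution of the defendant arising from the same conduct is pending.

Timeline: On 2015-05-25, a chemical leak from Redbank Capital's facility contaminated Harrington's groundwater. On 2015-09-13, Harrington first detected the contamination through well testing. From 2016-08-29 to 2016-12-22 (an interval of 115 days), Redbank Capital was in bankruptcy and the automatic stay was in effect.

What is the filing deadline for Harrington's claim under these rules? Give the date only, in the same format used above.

The claim accrued on 2015-09-13 — the later of the 2015-05-25 act and the 2015-09-13 discovery.
4 years from 2015-09-13 is 2019-09-13.
The period was tolled for 115 days by the automatic bankruptcy stay (2016-08-29 to 2016-12-22), pushing the deadline to 2020-01-06.

2020-01-06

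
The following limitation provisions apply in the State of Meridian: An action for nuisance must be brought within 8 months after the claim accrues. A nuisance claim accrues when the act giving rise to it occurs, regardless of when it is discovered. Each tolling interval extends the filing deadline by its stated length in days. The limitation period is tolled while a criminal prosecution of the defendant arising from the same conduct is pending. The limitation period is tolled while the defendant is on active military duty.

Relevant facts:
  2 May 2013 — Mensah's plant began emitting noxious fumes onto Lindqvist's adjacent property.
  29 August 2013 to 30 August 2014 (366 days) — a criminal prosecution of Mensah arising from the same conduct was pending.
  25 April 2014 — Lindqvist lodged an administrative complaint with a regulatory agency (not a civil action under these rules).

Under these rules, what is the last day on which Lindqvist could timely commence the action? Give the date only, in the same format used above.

The claim accrued on 2 May 2013, when the wrongful act occurred.
8 months from 2 May 2013 is 2 January 2014.
The period was tolled for 366 days by the pending criminal prosecution (29 August 2013 to 30 August 2014), pushing the deadline to 3 January 2015.
None of the other events listed affects the running of the period under the stated rules.

3 January 2015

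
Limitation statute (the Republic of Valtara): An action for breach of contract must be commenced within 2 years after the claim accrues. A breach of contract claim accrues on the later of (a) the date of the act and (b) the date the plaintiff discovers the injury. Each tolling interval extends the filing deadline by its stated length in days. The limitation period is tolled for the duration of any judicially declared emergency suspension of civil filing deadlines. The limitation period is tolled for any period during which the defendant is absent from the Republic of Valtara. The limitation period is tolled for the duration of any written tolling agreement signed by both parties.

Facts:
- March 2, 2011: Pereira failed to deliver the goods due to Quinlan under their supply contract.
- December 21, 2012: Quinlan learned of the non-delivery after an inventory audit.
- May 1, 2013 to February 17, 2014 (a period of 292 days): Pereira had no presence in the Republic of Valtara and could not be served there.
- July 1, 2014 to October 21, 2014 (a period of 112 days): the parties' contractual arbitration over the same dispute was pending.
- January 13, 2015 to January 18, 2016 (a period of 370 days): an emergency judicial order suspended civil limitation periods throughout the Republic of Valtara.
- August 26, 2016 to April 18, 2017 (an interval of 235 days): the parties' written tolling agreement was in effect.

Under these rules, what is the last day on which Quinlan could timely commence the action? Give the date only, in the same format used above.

June 5, 2017

The claim accrued on December 21, 2012 — the later of the March 2, 2011 act and the December 21, 2012 discovery.
Adding the 2 years base period to December 21, 2012 gives a deadline of December 21, 2014, before any tolling.
The defendant's absence from the jurisdiction from May 1, 2013 to February 17, 2014 tolled the period for 292 days, extending the deadline to October 9, 2015.
The period was tolled for 370 days by the emergency suspension of filing deadlines (January 13, 2015 to January 18, 2016), pushing the deadline to October 13, 2016.
The period was tolled for 235 days by the written tolling agreement (August 26, 2016 to April 18, 2017), pushing the deadline to June 5, 2017.
The pending related arbitration from July 1, 2014 to October 21, 2014 does not toll the period, because no stated rule makes a pending arbitration a tolling event.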